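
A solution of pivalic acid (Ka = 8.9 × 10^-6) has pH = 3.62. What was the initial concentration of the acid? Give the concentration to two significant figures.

C₀ = 6.7 × 10^-3 M

[H+] = 10^(-3.62) = 2.40 × 10^-4 M = x
Ka = x²/(C₀ − x) ⇒ C₀ = x + x²/Ka
C₀ = 2.40 × 10^-4 + (2.40 × 10^-4)²/(8.9 × 10^-6) = 6.71 × 10^-3 M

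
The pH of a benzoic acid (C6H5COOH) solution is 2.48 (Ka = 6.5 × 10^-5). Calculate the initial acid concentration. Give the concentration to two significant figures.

[H+] = 10^(-2.48) = 3.31 × 10^-3 M = x
Ka = x²/(C₀ − x) ⇒ C₀ = x + x²/Ka
C₀ = 3.31 × 10^-3 + (3.31 × 10^-3)²/(6.5 × 10^-5) = 1.72 × 10^-1 M

C₀ = 1.7 × 10^-1 M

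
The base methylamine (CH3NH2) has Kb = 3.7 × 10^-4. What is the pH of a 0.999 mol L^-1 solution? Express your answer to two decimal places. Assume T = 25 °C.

pH = 12.28

CH3NH2 + H2O ⇌ CH3NH3+ + OH-
Let x = [OH-] at equilibrium. Kb = x²/(0.999 − x).
Assume x ≪ 0.999: x ≈ √(3.7 × 10^-4 × 0.999) = 1.92 × 10^-2 M
Check: 1.9% ionized — well under 5%, approximation valid.
pOH = 1.72, so pH = 14.00 − pOH = 12.28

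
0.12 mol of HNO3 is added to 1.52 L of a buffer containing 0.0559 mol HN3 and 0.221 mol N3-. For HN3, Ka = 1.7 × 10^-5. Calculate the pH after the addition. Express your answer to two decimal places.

Added H+ converts N3- to HN3: HN3 → 0.176 mol, N3- → 0.101 mol.
pKa = −log(1.7 × 10^-5) = 4.770
pH = pKa + log(n_N3-/n_HN3) = 4.770 + log(0.101/0.176) = 4.770 + (-0.241)

pH = 4.53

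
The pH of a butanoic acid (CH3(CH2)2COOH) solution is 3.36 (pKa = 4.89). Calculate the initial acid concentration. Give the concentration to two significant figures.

[H+] = 10^(-3.36) = 4.37 × 10^-4 M = x
Ka = 10^(−4.89) = 1.29 × 10^-5
Ka = x²/(C₀ − x) ⇒ C₀ = x + x²/Ka
C₀ = 4.37 × 10^-4 + (4.37 × 10^-4)²/(1.29 × 10^-5) = 1.52 × 10^-2 M

C₀ = 1.5 × 10^-2 M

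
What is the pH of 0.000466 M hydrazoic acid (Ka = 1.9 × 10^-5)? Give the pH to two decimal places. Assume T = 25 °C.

HN3 ⇌ N3- + H+
Let x = [H+] at equilibrium. Ka = x²/(0.000466 − x).
The 5% rule fails; solving x² + Ka·x − Ka·C₀ = 0 exactly:
x = (−Ka + √(Ka² + 4·Ka·C₀))/2 = 8.51 × 10^-5 M
pH = −log[H+] = −log(8.51 × 10^-5) = 4.07

pH = 4.07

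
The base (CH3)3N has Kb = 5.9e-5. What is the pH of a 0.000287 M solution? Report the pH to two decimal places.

pH = 10.02

(CH3)3N + H2O ⇌ (CH3)3NH+ + OH-
From the ICE table, Kb = x²/(0.000287 − x) = 5.9 × 10^-5.
The 5% rule fails; solving x² + Kb·x − Kb·C₀ = 0 exactly:
x = [−5.9e-05 + √(5.9e-05² + 6.77e-08)]/2 = 1.04 × 10^-4 M
pOH = −log(1.04 × 10^-4) = 3.98; pH = 14.00 − 3.98 = 10.02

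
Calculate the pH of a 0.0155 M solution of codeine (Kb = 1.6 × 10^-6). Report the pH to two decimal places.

pH = 10.20

C18H21NO3 + H2O ⇌ C18H22NO3+ + OH-
Kb = x²/(0.0155 − x) = 1.6 × 10^-6
Assume x ≪ 0.0155: x ≈ √(1.6 × 10^-6 × 0.0155) = 1.57 × 10^-4 M
pOH = −log(1.57 × 10^-4) = 3.80; pH = 14.00 − 3.80 = 10.20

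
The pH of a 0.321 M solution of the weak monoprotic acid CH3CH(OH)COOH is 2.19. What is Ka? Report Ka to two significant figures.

[H+] = 10^(-2.19) = 6.46 × 10^-3 M
At equilibrium [HA] = 0.321 − 6.46 × 10^-3 = 3.15 × 10^-1 M
Ka = [H+][A-]/[HA] = (6.46 × 10^-3)² / 3.15 × 10^-1 = 1.3 × 10^-4

Ka = 1.3 × 10^-4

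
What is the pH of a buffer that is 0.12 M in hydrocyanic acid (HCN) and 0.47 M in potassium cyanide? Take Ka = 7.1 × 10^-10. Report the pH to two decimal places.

pH = 9.74

pKa = −log(7.1 × 10^-10) = 9.149
Using pH = pKa + log([base]/[acid]) with [base]/[acid] = 0.47/0.12:
pH = 9.149 + (+0.593) = 9.74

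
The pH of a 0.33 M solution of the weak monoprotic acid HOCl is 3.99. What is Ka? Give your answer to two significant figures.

[H+] = 10^(-3.99) = 1.02 × 10^-4 M
At equilibrium [HA] = 0.33 − 1.02 × 10^-4 = 3.30 × 10^-1 M
Ka = [H+][A-]/[HA] = (1.02 × 10^-4)² / 3.30 × 10^-1 = 3.2 × 10^-8

Ka = 3.2 × 10^-8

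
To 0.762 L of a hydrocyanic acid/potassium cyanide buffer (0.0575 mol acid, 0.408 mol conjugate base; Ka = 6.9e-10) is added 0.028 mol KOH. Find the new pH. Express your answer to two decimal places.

After neutralization: n(HCN) = 0.0295 mol, n(CN-) = 0.436 mol.
pKa = −log(6.9 × 10^-10) = 9.161
pH = pKa + log(n_CN-/n_HCN) = 9.161 + log(0.436/0.0295) = 9.161 + (+1.170)

pH = 10.33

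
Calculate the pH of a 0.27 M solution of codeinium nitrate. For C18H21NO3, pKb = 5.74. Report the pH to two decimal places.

pH = 4.41

C18H22NO3+ is the conjugate acid of the weak base C18H21NO3.
Kb = 10^(−5.74) = 1.82 × 10^-6
Ka = Kw/Kb = 1.0×10^-14 / 1.82 × 10^-6 = 5.49 × 10^-9
Let x = [H+] at equilibrium. Ka = x²/(0.27 − x).
Since Ka ≪ C₀, x ≈ √(Ka·C₀) = 3.85 × 10^-5 M.
(x/C₀ = 0.014% < 5%, so the approximation holds.)
pH = −log(3.85 × 10^-5) = 4.41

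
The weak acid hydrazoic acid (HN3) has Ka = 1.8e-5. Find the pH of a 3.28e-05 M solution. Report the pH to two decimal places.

HN3 ⇌ N3- + H+
From the ICE table, Ka = x²/(3.28e-05 − x) = 1.8 × 10^-5.
x is not negligible relative to C₀; solve x² + 1.8e-05·x − 5.9e-10 = 0.
x = (−Ka + √(Ka² + 4·Ka·C₀))/2 = 1.69 × 10^-5 M
pH = −log[H+] = −log(1.69 × 10^-5) = 4.77

pH = 4.77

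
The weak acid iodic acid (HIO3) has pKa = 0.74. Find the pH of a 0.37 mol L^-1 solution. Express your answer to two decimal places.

pH = 0.74

HIO3 ⇌ IO3- + H+
Ka = 10^(−0.74) = 1.82 × 10^-1
Let x = [H+] at equilibrium. Ka = x²/(0.37 − x).
x is not negligible relative to C₀; solve x² + 0.182·x − 0.0673 = 0.
x = (−Ka + √(Ka² + 4·Ka·C₀))/2 = 1.84 × 10^-1 M
pH = −log(1.84 × 10^-1) = 0.74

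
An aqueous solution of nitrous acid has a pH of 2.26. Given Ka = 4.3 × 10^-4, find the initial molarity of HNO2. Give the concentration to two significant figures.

[H+] = 10^(-2.26) = 5.50 × 10^-3 M = x
Ka = x²/(C₀ − x) ⇒ C₀ = x + x²/Ka
C₀ = 5.50 × 10^-3 + (5.50 × 10^-3)²/(4.3 × 10^-4) = 7.58 × 10^-2 M

C₀ = 7.6 × 10^-2 M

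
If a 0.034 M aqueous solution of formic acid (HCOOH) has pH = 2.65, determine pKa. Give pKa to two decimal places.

[H+] = 10^(-2.65) = 2.24 × 10^-3 M
At equilibrium [HA] = 0.034 − 2.24 × 10^-3 = 3.18 × 10^-2 M
Ka = [H+][A-]/[HA] = (2.24 × 10^-3)² / 3.18 × 10^-2 = 1.58 × 10^-4
pKa = -log(1.58 × 10^-4) = 3.80

pKa = 3.80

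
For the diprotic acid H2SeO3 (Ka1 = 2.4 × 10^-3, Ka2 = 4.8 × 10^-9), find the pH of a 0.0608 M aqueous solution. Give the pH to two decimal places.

Since Ka1 ≫ Ka2, the first ionization dominates [H+].
Ka1 = x²/(0.0608 − x) = 2.4 × 10^-3
Solving the quadratic: x = (−Ka1 + √(Ka1² + 4·Ka1·C₀))/2 = 1.09 × 10^-2 M
pH = −log(1.09 × 10^-2) = 1.96

pH = 1.96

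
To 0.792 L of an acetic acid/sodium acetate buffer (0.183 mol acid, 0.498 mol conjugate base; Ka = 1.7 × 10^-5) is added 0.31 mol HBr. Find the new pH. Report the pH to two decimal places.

Added H+ converts CH3COO- to CH3COOH: CH3COOH → 0.493 mol, CH3COO- → 0.188 mol.
pKa = −log(1.7 × 10^-5) = 4.770
Henderson–Hasselbalch with mole ratio 0.188/0.493: pH = 4.770 + (-0.419)

pH = 4.35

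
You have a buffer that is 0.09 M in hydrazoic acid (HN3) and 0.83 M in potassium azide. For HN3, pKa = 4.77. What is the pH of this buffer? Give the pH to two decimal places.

pH = pKa + log([A⁻]/[HA]) = 4.77 + log(0.83/0.09)
pH = 4.77 + (+0.965) = 5.73

pH = 5.73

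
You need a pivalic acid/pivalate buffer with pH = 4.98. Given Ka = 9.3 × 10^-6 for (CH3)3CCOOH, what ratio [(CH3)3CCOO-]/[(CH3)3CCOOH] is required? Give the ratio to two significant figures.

ratio = 0.89

pKa = -log(9.3 × 10^-6) = 5.032
pH = pKa + log(r) ⇒ log(r) = 4.98 − 5.032 = -0.052
r = [(CH3)3CCOO-]/[(CH3)3CCOOH] = 10^(-0.052) = 0.887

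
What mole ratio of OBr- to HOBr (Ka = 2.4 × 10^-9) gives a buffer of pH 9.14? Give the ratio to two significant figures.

pKa = -log(2.4 × 10^-9) = 8.620
pH = pKa + log(r) ⇒ log(r) = 9.14 − 8.620 = +0.520
r = [OBr-]/[HOBr] = 10^(+0.520) = 3.31

ratio = 3.3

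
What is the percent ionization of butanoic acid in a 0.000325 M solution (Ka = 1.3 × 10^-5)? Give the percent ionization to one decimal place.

18.1%

CH3(CH2)2COOH ⇌ CH3(CH2)2COO- + H+; let x = [H+] at equilibrium.
Ka = x²/(C₀ − x); solving the quadratic gives x = 5.88 × 10^-5 M.
% ionization = x/C₀ × 100% = 5.88 × 10^-5/0.000325 × 100% = 18.1%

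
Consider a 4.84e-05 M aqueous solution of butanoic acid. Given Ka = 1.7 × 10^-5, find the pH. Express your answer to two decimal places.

pH = 4.67

CH3(CH2)2COOH ⇌ CH3(CH2)2COO- + H+
Ka = x²/(4.84e-05 − x) = 1.7 × 10^-5
The 5% rule fails; solving x² + Ka·x − Ka·C₀ = 0 exactly:
x = (−Ka + √(Ka² + 4·Ka·C₀))/2 = 2.14 × 10^-5 M
pH = −log[H+] = −log(2.14 × 10^-5) = 4.67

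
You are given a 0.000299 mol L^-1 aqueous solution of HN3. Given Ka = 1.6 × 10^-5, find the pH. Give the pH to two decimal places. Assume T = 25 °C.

pH = 4.21

HN3 ⇌ N3- + H+
From the ICE table, Ka = [H+]²/(0.000299 − [H+]) = 1.6 × 10^-5.
Here C₀/Ka ≈ 18.7, so the small-[H+] approximation fails. Use the quadratic:
[H+] = (−Ka + √(Ka² + 4·Ka·C₀))/2 = 6.16 × 10^-5 M
pH = −log[H+] = −log(6.16 × 10^-5) = 4.21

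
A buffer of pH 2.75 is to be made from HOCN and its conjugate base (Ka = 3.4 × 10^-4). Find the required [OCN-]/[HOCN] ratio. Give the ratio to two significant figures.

ratio = 0.19

pKa = -log(3.4 × 10^-4) = 3.469
pH = pKa + log(r) ⇒ log(r) = 2.75 − 3.469 = -0.719
r = [OCN-]/[HOCN] = 10^(-0.719) = 0.191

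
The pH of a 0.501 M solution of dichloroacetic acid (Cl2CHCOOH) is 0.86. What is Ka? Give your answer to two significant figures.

Ka = 5.2 × 10^-2

[H+] = 10^(-0.86) = 1.38 × 10^-1 M
At equilibrium [HA] = 0.501 − 1.38 × 10^-1 = 3.63 × 10^-1 M
Ka = [H+][A-]/[HA] = (1.38 × 10^-1)² / 3.63 × 10^-1 = 5.2 × 10^-2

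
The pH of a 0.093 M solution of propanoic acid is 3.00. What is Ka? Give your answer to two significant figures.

[H+] = 10^(-3.00) = 1.00 × 10^-3 M
At equilibrium [HA] = 0.093 − 1.00 × 10^-3 = 9.20 × 10^-2 M
Ka = [H+][A-]/[HA] = (1.00 × 10^-3)² / 9.20 × 10^-2 = 1.1 × 10^-5

Ka = 1.1 × 10^-5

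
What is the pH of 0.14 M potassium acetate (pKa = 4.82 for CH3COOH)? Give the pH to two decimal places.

pH = 8.98

CH3COO- is the conjugate base of the weak acid CH3COOH.
Ka = 10^(−4.82) = 1.51 × 10^-5
Kb = Kw/Ka = 1.0×10^-14 / 1.51 × 10^-5 = 6.62 × 10^-10
Let x = [OH-] at equilibrium. Kb = x²/(0.14 − x).
Since Kb ≪ C₀, x ≈ √(Kb·C₀) = 9.63 × 10^-6 M.
pOH = −log(9.63 × 10^-6) = 5.02; pH = 14.00 − 5.02 = 8.98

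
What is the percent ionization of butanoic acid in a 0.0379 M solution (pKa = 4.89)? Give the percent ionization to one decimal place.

1.8%

CH3(CH2)2COOH ⇌ CH3(CH2)2COO- + H+; let x = [H+] at equilibrium.
Ka = 10^(−4.89) = 1.29 × 10^-5
x ≈ √(Ka·C₀) = √(1.29 × 10^-5 × 0.0379) = 6.99 × 10^-4 M
% ionization = x/C₀ × 100% = 6.99 × 10^-4/0.0379 × 100% = 1.8%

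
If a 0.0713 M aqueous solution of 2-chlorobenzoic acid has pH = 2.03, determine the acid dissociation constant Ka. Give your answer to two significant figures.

[H+] = 10^(-2.03) = 9.33 × 10^-3 M
At equilibrium [HA] = 0.0713 − 9.33 × 10^-3 = 6.20 × 10^-2 M
Ka = [H+][A-]/[HA] = (9.33 × 10^-3)² / 6.20 × 10^-2 = 1.4 × 10^-3

Ka = 1.4 × 10^-3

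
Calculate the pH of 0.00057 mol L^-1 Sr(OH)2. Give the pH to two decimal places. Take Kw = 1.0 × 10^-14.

pH = 11.06

Sr(OH)2 is a strong base (each formula unit releases 2 OH-); [OH-] = 0.00114 M.
pOH = -log(0.00114) = 2.94
pH = 14.00 - 2.94 = 11.06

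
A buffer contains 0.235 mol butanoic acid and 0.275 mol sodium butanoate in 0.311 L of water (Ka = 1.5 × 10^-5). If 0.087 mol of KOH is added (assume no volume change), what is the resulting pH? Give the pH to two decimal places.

pH = 5.21

OH- converts CH3(CH2)2COOH to CH3(CH2)2COO-: CH3(CH2)2COOH → 0.148 mol, CH3(CH2)2COO- → 0.362 mol.
pKa = −log(1.5 × 10^-5) = 4.824
pH = pKa + log([A⁻]/[HA]) = 4.824 + log(0.362/0.148) = 4.824 +0.388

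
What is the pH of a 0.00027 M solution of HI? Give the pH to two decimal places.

pH = 3.57

HI is a strong acid and dissociates completely, so [H+] = 0.00027 M.
pH = -log(0.00027) = 3.57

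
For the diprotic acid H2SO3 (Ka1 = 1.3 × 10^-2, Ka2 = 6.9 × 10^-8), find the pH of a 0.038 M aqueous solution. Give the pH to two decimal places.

pH = 1.78

Ka1 ≫ Ka2, so treat the first dissociation as the only significant source of H+.
Ka1 = x²/(0.038 − x) = 1.3 × 10^-2
Solving the quadratic: x = (−Ka1 + √(Ka1² + 4·Ka1·C₀))/2 = 1.67 × 10^-2 M
pH = −log(1.67 × 10^-2) = 1.78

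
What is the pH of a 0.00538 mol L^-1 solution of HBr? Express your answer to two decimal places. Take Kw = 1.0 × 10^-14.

pH = 2.27

HBr is a strong acid and dissociates completely, so [H+] = 0.00538 M.
pH = -log(0.00538) = 2.27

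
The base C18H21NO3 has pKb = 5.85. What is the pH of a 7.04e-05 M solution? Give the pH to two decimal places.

pH = 8.97

C18H21NO3 + H2O ⇌ C18H22NO3+ + OH-
Kb = 10^(−5.85) = 1.41 × 10^-6
Kb = [OH-]²/(7.04e-05 − [OH-]) = 1.41 × 10^-6
Here C₀/Kb ≈ 49.9, so the small-[OH-] approximation fails. Use the quadratic:
[OH-] = (−Kb + √(Kb² + 4·Kb·C₀))/2 = 9.28 × 10^-6 M
pOH = −log(9.28 × 10^-6) = 5.03; pH = 14.00 − 5.03 = 8.97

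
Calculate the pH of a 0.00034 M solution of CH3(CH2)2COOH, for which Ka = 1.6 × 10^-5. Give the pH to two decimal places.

pH = 4.18

CH3(CH2)2COOH ⇌ CH3(CH2)2COO- + H+
Ka = [H+]²/(0.00034 − [H+]) = 1.6 × 10^-5
Here C₀/Ka ≈ 21.3, so the small-[H+] approximation fails. Use the quadratic:
[H+] = [−1.6e-05 + √(1.6e-05² + 2.18e-08)]/2 = 6.62 × 10^-5 M
pH = −log(6.62 × 10^-5) = 4.18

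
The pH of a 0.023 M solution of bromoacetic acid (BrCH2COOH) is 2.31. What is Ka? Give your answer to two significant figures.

Ka = 1.3 × 10^-3

[H+] = 10^(-2.31) = 4.90 × 10^-3 M
At equilibrium [HA] = 0.023 − 4.90 × 10^-3 = 1.81 × 10^-2 M
Ka = [H+][A-]/[HA] = (4.90 × 10^-3)² / 1.81 × 10^-2 = 1.3 × 10^-3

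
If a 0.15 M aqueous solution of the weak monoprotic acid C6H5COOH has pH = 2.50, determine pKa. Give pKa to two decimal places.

pKa = 4.17

[H+] = 10^(-2.50) = 3.16 × 10^-3 M
At equilibrium [HA] = 0.15 − 3.16 × 10^-3 = 1.47 × 10^-1 M
Ka = [H+][A-]/[HA] = (3.16 × 10^-3)² / 1.47 × 10^-1 = 6.79 × 10^-5
pKa = -log(6.79 × 10^-5) = 4.17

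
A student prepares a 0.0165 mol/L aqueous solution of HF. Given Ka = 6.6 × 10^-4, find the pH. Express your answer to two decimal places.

HF ⇌ F- + H+
From the ICE table, Ka = x²/(0.0165 − x) = 6.6 × 10^-4.
Here C₀/Ka ≈ 25, so the small-x approximation fails. Use the quadratic:
x = [−0.00066 + √(0.00066² + 4.36e-05)]/2 = 2.99 × 10^-3 M
pH = −log[H+] = −log(2.99 × 10^-3) = 2.52

pH = 2.52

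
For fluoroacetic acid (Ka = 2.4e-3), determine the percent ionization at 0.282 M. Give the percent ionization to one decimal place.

FCH2COOH ⇌ FCH2COO- + H+; let x = [H+] at equilibrium.
Ka = x²/(C₀ − x); solving the quadratic gives x = 2.48 × 10^-2 M.
% ionization = x/C₀ × 100% = 2.48 × 10^-2/0.282 × 100% = 8.8%

8.8%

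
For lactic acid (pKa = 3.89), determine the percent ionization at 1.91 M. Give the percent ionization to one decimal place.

CH3CH(OH)COOH ⇌ CH3CH(OH)COO- + H+; let x = [H+] at equilibrium.
Ka = 10^(−3.89) = 1.29 × 10^-4
x ≈ √(Ka·C₀) = √(1.29 × 10^-4 × 1.91) = 1.57 × 10^-2 M
Fraction ionized = 1.57 × 10^-2 / 1.91 = 0.0082 → 0.8%

0.8%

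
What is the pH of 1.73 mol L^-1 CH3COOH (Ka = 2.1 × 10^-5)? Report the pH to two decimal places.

CH3COOH ⇌ CH3COO- + H+
Ka = [H+]²/(1.73 − [H+]) = 2.1 × 10^-5
Since Ka ≪ C₀, [H+] ≈ √(Ka·C₀) = 6.03 × 10^-3 M.
Check: 0.35% ionized — well under 5%, approximation valid.
pH = −log[H+] = −log(6.03 × 10^-3) = 2.22

pH = 2.22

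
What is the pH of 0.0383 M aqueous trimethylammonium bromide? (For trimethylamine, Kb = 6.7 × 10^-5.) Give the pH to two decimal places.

(CH3)3NH+ is the conjugate acid of the weak base (CH3)3N.
Ka = Kw/Kb = 1.0×10^-14 / 6.7 × 10^-5 = 1.49 × 10^-10
From the ICE table, Ka = x²/(0.0383 − x) = 1.49 × 10^-10.
Neglecting x in the denominator: x = √(1.49 × 10^-10 × 0.0383) = 2.39 × 10^-6 M
pH = −log[H+] = −log(2.39 × 10^-6) = 5.62

pH = 5.62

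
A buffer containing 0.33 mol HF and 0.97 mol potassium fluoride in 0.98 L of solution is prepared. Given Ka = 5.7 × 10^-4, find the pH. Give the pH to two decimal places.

pH = 3.71

pKa = −log(5.7 × 10^-4) = 3.244
Using pH = pKa + log([base]/[acid]) with [base]/[acid] = 0.97/0.33:
pH = 3.244 + (+0.468) = 3.71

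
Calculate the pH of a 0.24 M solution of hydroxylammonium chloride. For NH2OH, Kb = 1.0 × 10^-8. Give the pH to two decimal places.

NH3OH+ is the conjugate acid of the weak base NH2OH.
Ka = Kw/Kb = 1.0×10^-14 / 1.0 × 10^-8 = 1.00 × 10^-6
Ka = [H+]²/(0.24 − [H+]) = 1.00 × 10^-6
Since Ka ≪ C₀, [H+] ≈ √(Ka·C₀) = 4.90 × 10^-4 M.
([H+]/C₀ = 0.2% < 5%, so the approximation holds.)
pH = −log(4.90 × 10^-4) = 3.31

pH = 3.31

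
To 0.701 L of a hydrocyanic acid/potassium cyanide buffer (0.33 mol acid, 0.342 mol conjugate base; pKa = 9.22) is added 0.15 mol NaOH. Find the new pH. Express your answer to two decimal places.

pH = 9.66

OH- converts HCN to CN-: HCN → 0.18 mol, CN- → 0.492 mol.
pH = pKa + log(n_CN-/n_HCN) = 9.22 + log(0.492/0.18) = 9.22 + (+0.437)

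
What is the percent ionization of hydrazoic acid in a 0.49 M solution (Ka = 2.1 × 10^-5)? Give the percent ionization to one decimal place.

0.7%

HN3 ⇌ N3- + H+; let x = [H+] at equilibrium.
x ≈ √(Ka·C₀) = √(2.1 × 10^-5 × 0.49) = 3.21 × 10^-3 M
% ionization = x/C₀ × 100% = 3.21 × 10^-3/0.49 × 100% = 0.7%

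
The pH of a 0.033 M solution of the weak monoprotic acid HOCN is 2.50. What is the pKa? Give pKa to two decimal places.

pKa = 3.47

[H+] = 10^(-2.50) = 3.16 × 10^-3 M
At equilibrium [HA] = 0.033 − 3.16 × 10^-3 = 2.98 × 10^-2 M
Ka = [H+][A-]/[HA] = (3.16 × 10^-3)² / 2.98 × 10^-2 = 3.35 × 10^-4
pKa = -log(3.35 × 10^-4) = 3.47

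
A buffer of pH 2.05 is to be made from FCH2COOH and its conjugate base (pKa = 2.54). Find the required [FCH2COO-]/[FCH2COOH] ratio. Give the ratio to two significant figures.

pH = pKa + log(r) ⇒ log(r) = 2.05 − 2.54 = -0.49
r = [FCH2COO-]/[FCH2COOH] = 10^(-0.49) = 0.324

ratio = 0.32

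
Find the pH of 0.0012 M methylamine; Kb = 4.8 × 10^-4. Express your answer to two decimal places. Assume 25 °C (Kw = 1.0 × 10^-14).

CH3NH2 + H2O ⇌ CH3NH3+ + OH-
Kb = [OH-]²/(0.0012 − [OH-]) = 4.8 × 10^-4
Here C₀/Kb ≈ 2.5, so the small-[OH-] approximation fails. Use the quadratic:
[OH-] = [−0.00048 + √(0.00048² + 2.3e-06)]/2 = 5.56 × 10^-4 M
pOH = −log(5.56 × 10^-4) = 3.25; pH = 14.00 − 3.25 = 10.75

pH = 10.75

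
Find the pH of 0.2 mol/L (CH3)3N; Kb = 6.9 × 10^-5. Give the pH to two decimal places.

pH = 11.57

(CH3)3N + H2O ⇌ (CH3)3NH+ + OH-
Let x = [OH-] at equilibrium. Kb = x²/(0.2 − x).
Neglecting x in the denominator: x = √(6.9 × 10^-5 × 0.2) = 3.71 × 10^-3 M
(x/C₀ = 1.9% < 5%, so the approximation holds.)
pOH = 2.43, so pH = 14.00 − pOH = 11.57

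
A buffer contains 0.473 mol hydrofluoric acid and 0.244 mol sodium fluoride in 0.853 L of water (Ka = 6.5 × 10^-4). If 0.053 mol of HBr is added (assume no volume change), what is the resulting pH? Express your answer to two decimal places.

Added H+ converts F- to HF: HF → 0.526 mol, F- → 0.191 mol.
pKa = −log(6.5 × 10^-4) = 3.187
Henderson–Hasselbalch with mole ratio 0.191/0.526: pH = 3.187 + (-0.440)

pH = 2.75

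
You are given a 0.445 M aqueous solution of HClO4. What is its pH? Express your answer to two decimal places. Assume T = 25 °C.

pH = 0.35

HClO4 is a strong acid and dissociates completely, so [H+] = 0.445 M.
pH = -log(0.445) = 0.35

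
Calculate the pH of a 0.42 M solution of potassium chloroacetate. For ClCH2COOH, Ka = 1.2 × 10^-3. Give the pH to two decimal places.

ClCH2COO- is the conjugate base of the weak acid ClCH2COOH.
Kb = Kw/Ka = 1.0×10^-14 / 1.2 × 10^-3 = 8.33 × 10^-12
Kb = [OH-]²/(0.42 − [OH-]) = 8.33 × 10^-12
Since Kb ≪ C₀, [OH-] ≈ √(Kb·C₀) = 1.87 × 10^-6 M.
([OH-]/C₀ = 0.00045% < 5%, so the approximation holds.)
pOH = −log(1.87 × 10^-6) = 5.73; pH = 14.00 − 5.73 = 8.27

pH = 8.27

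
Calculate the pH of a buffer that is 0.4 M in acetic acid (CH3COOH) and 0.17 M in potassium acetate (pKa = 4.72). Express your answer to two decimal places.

Using pH = pKa + log([base]/[acid]) with [base]/[acid] = 0.17/0.4:
pH = 4.72 + (-0.372) = 4.35

pH = 4.35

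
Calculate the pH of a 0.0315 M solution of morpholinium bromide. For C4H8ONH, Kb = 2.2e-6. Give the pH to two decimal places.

C4H8ONH2+ is the conjugate acid of the weak base C4H8ONH.
Ka = Kw/Kb = 1.0×10^-14 / 2.2 × 10^-6 = 4.55 × 10^-9
Let x = [H+] at equilibrium. Ka = x²/(0.0315 − x).
Assume x ≪ 0.0315: x ≈ √(4.55 × 10^-9 × 0.0315) = 1.20 × 10^-5 M
Check: 0.038% ionized — well under 5%, approximation valid.
pH = −log[H+] = −log(1.20 × 10^-5) = 4.92

pH = 4.92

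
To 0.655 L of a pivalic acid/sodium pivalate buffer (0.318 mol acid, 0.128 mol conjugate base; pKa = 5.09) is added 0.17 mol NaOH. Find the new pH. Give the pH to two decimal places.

pH = 5.39

OH- converts (CH3)3CCOOH to (CH3)3CCOO-: (CH3)3CCOOH → 0.148 mol, (CH3)3CCOO- → 0.298 mol.
Henderson–Hasselbalch with mole ratio 0.298/0.148: pH = 5.09 + (+0.304)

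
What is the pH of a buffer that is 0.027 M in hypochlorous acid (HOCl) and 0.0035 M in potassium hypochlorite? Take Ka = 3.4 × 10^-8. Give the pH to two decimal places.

pKa = −log(3.4 × 10^-8) = 7.469
Henderson–Hasselbalch: pH = pKa + log([OCl-]/[HOCl]) = 7.469 + log(0.0035/0.027)
pH = 7.469 + (-0.887) = 6.58

pH = 6.58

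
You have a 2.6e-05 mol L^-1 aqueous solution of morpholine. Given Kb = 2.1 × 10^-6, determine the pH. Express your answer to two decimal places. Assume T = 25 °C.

C4H8ONH + H2O ⇌ C4H8ONH2+ + OH-
Let x = [OH-] at equilibrium. Kb = x²/(2.6e-05 − x).
The 5% rule fails; solving x² + Kb·x − Kb·C₀ = 0 exactly:
x = (−Kb + √(Kb² + 4·Kb·C₀))/2 = 6.41 × 10^-6 M
pOH = −log(6.41 × 10^-6) = 5.19; pH = 14.00 − 5.19 = 8.81

pH = 8.81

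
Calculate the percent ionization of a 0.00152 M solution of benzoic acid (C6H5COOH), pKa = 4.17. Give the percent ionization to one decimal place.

19.0%

C6H5COOH ⇌ C6H5COO- + H+; let x = [H+] at equilibrium.
Ka = 10^(−4.17) = 6.76 × 10^-5
Solve x² + 6.76e-05x − 1.03e-07 = 0 → x = 2.89 × 10^-4 M
% ionization = x/C₀ × 100% = 2.89 × 10^-4/0.00152 × 100% = 19.0%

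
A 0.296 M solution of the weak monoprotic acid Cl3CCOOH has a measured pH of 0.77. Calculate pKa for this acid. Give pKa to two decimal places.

pKa = 0.64

[H+] = 10^(-0.77) = 1.70 × 10^-1 M
At equilibrium [HA] = 0.296 − 1.70 × 10^-1 = 1.26 × 10^-1 M
Ka = [H+][A-]/[HA] = (1.70 × 10^-1)² / 1.26 × 10^-1 = 2.29 × 10^-1
pKa = -log(2.29 × 10^-1) = 0.64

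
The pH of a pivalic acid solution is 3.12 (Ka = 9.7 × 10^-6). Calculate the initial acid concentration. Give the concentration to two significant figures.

C₀ = 6.0 × 10^-2 M

[H+] = 10^(-3.12) = 7.59 × 10^-4 M = x
Ka = x²/(C₀ − x) ⇒ C₀ = x + x²/Ka
C₀ = 7.59 × 10^-4 + (7.59 × 10^-4)²/(9.7 × 10^-6) = 6.01 × 10^-2 M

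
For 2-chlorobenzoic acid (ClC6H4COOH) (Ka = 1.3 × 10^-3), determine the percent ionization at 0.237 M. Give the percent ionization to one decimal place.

7.1%

ClC6H4COOH ⇌ ClC6H4COO- + H+; let x = [H+] at equilibrium.
Ka = x²/(C₀ − x); solving the quadratic gives x = 1.69 × 10^-2 M.
% ionization = x/C₀ × 100% = 1.69 × 10^-2/0.237 × 100% = 7.1%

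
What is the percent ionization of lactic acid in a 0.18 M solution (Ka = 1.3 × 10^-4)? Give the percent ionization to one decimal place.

2.7%

CH3CH(OH)COOH ⇌ CH3CH(OH)COO- + H+; let x = [H+] at equilibrium.
x ≈ √(Ka·C₀) = √(1.3 × 10^-4 × 0.18) = 4.84 × 10^-3 M
% ionization = x/C₀ × 100% = 4.84 × 10^-3/0.18 × 100% = 2.7%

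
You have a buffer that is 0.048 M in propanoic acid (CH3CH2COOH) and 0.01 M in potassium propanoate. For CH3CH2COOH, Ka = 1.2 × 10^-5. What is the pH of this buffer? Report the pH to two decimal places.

pH = 4.24

pKa = −log(1.2 × 10^-5) = 4.921
Using pH = pKa + log([base]/[acid]) with [base]/[acid] = 0.01/0.048:
pH = 4.921 + (-0.681) = 4.24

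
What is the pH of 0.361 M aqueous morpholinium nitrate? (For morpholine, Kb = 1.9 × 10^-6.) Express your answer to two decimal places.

pH = 4.36

C4H8ONH2+ is the conjugate acid of the weak base C4H8ONH.
Ka = Kw/Kb = 1.0×10^-14 / 1.9 × 10^-6 = 5.26 × 10^-9
From the ICE table, Ka = x²/(0.361 − x) = 5.26 × 10^-9.
Since Ka ≪ C₀, x ≈ √(Ka·C₀) = 4.36 × 10^-5 M.
pH = −log(4.36 × 10^-5) = 4.36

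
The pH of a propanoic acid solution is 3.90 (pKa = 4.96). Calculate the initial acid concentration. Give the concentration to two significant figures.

C₀ = 1.6 × 10^-3 M

[H+] = 10^(-3.90) = 1.26 × 10^-4 M = x
Ka = 10^(−4.96) = 1.10 × 10^-5
Ka = x²/(C₀ − x) ⇒ C₀ = x + x²/Ka
C₀ = 1.26 × 10^-4 + (1.26 × 10^-4)²/(1.10 × 10^-5) = 1.57 × 10^-3 M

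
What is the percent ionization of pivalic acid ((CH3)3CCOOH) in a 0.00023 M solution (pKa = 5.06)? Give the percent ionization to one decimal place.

17.7%

(CH3)3CCOOH ⇌ (CH3)3CCOO- + H+; let x = [H+] at equilibrium.
Ka = 10^(−5.06) = 8.71 × 10^-6
Ka = x²/(C₀ − x); solving the quadratic gives x = 4.06 × 10^-5 M.
Fraction ionized = 4.06 × 10^-5 / 0.00023 = 0.1765 → 17.7%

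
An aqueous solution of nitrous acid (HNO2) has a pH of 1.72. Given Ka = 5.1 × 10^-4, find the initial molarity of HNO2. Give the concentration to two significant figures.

[H+] = 10^(-1.72) = 1.91 × 10^-2 M = x
Ka = x²/(C₀ − x) ⇒ C₀ = x + x²/Ka
C₀ = 1.91 × 10^-2 + (1.91 × 10^-2)²/(5.1 × 10^-4) = 7.34 × 10^-1 M

C₀ = 7.3 × 10^-1 M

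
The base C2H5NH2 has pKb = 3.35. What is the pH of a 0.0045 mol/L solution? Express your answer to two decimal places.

pH = 11.08

C2H5NH2 + H2O ⇌ C2H5NH3+ + OH-
Kb = 10^(−3.35) = 4.47 × 10^-4
Let x = [OH-] at equilibrium. Kb = x²/(0.0045 − x).
The 5% rule fails; solving x² + Kb·x − Kb·C₀ = 0 exactly:
x = (−Kb + √(Kb² + 4·Kb·C₀))/2 = 1.21 × 10^-3 M
pOH = −log(1.21 × 10^-3) = 2.92; pH = 14.00 − 2.92 = 11.08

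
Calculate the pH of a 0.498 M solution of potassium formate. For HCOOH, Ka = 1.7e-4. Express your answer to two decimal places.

HCOO- is the conjugate base of the weak acid HCOOH.
Kb = Kw/Ka = 1.0×10^-14 / 1.7 × 10^-4 = 5.88 × 10^-11
From the ICE table, Kb = [OH-]²/(0.498 − [OH-]) = 5.88 × 10^-11.
Since Kb ≪ C₀, [OH-] ≈ √(Kb·C₀) = 5.41 × 10^-6 M.
pOH = 5.27, so pH = 14.00 − pOH = 8.73

pH = 8.73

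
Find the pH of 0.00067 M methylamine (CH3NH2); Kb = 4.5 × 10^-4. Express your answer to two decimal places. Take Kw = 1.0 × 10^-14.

pH = 10.57

CH3NH2 + H2O ⇌ CH3NH3+ + OH-
Kb = [OH-]²/(0.00067 − [OH-]) = 4.5 × 10^-4
[OH-] is not negligible relative to C₀; solve [OH-]² + 0.00045·[OH-] − 3.01e-07 = 0.
[OH-] = [−0.00045 + √(0.00045² + 1.21e-06)]/2 = 3.68 × 10^-4 M
pOH = −log(3.68 × 10^-4) = 3.43; pH = 14.00 − 3.43 = 10.57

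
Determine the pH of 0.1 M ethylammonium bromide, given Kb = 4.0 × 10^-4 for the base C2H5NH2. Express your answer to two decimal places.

C2H5NH3+ is the conjugate acid of the weak base C2H5NH2.
Ka = Kw/Kb = 1.0×10^-14 / 4.0 × 10^-4 = 2.50 × 10^-11
Let x = [H+] at equilibrium. Ka = x²/(0.1 − x).
Neglecting x in the denominator: x = √(2.50 × 10^-11 × 0.1) = 1.58 × 10^-6 M
(x/C₀ = 0.0016% < 5%, so the approximation holds.)
pH = −log(1.58 × 10^-6) = 5.80

pH = 5.80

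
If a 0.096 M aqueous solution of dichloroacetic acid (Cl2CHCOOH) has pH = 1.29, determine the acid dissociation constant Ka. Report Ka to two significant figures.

Ka = 5.9 × 10^-2

[H+] = 10^(-1.29) = 5.13 × 10^-2 M
At equilibrium [HA] = 0.096 − 5.13 × 10^-2 = 4.47 × 10^-2 M
Ka = [H+][A-]/[HA] = (5.13 × 10^-2)² / 4.47 × 10^-2 = 5.9 × 10^-2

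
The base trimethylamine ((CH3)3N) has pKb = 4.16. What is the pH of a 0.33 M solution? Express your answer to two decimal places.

(CH3)3N + H2O ⇌ (CH3)3NH+ + OH-
Kb = 10^(−4.16) = 6.92 × 10^-5
Kb = [OH-]²/(0.33 − [OH-]) = 6.92 × 10^-5
Neglecting [OH-] in the denominator: [OH-] = √(6.92 × 10^-5 × 0.33) = 4.78 × 10^-3 M
pOH = 2.32, so pH = 14.00 − pOH = 11.68

pH = 11.68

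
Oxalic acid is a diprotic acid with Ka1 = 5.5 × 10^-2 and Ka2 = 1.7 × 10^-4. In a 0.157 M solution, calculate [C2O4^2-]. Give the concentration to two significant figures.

1.7 × 10^-4 M

First ionization gives [H+] ≈ [HC2O4-] = 6.94 × 10^-2 M.
Second step: Ka2 = [H+][C2O4^2-]/[HC2O4-] ≈ [C2O4^2-] (since [H+] ≈ [HC2O4-]).
So [C2O4^2-] ≈ Ka2.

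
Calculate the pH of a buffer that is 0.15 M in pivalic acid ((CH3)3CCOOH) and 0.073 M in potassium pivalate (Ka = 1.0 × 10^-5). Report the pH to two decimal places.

pH = 4.69

pKa = −log(1.0 × 10^-5) = 5.000
pH = pKa + log([A⁻]/[HA]) = 5.000 + log(0.073/0.15)
pH = 5.000 + (-0.313) = 4.69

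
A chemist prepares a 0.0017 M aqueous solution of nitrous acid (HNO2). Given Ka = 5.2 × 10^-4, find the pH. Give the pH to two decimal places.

HNO2 ⇌ NO2- + H+
Let x = [H+] at equilibrium. Ka = x²/(0.0017 − x).
The 5% rule fails; solving x² + Ka·x − Ka·C₀ = 0 exactly:
x = (−Ka + √(Ka² + 4·Ka·C₀))/2 = 7.15 × 10^-4 M
pH = −log(7.15 × 10^-4) = 3.15

pH = 3.15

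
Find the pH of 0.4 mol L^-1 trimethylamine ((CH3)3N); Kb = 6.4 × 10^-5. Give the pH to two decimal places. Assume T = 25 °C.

pH = 11.70

(CH3)3N + H2O ⇌ (CH3)3NH+ + OH-
Let x = [OH-] at equilibrium. Kb = x²/(0.4 − x).
Assume x ≪ 0.4: x ≈ √(6.4 × 10^-5 × 0.4) = 5.06 × 10^-3 M
pOH = 2.30, so pH = 14.00 − pOH = 11.70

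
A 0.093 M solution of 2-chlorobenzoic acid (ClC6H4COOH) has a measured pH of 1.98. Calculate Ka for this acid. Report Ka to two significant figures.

Ka = 1.3 × 10^-3

[H+] = 10^(-1.98) = 1.05 × 10^-2 M
At equilibrium [HA] = 0.093 − 1.05 × 10^-2 = 8.25 × 10^-2 M
Ka = [H+][A-]/[HA] = (1.05 × 10^-2)² / 8.25 × 10^-2 = 1.3 × 10^-3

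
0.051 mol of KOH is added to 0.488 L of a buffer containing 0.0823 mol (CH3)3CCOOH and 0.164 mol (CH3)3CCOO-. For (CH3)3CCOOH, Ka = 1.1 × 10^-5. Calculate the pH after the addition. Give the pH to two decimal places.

After neutralization: n((CH3)3CCOOH) = 0.0313 mol, n((CH3)3CCOO-) = 0.215 mol.
pKa = −log(1.1 × 10^-5) = 4.959
pH = pKa + log([A⁻]/[HA]) = 4.959 + log(0.215/0.0313) = 4.959 +0.837

pH = 5.80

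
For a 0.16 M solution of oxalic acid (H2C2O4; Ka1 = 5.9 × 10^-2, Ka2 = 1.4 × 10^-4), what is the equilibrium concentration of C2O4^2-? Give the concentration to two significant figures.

First ionization gives [H+] ≈ [HC2O4-] = 7.20 × 10^-2 M.
Second step: Ka2 = [H+][C2O4^2-]/[HC2O4-] ≈ [C2O4^2-] (since [H+] ≈ [HC2O4-]).
So [C2O4^2-] ≈ Ka2.

1.4 × 10^-4 M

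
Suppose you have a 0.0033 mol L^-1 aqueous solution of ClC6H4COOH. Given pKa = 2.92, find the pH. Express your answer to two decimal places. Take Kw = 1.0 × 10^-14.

pH = 2.83

ClC6H4COOH ⇌ ClC6H4COO- + H+
Ka = 10^(−2.92) = 1.20 × 10^-3
Ka = x²/(0.0033 − x) = 1.20 × 10^-3
x is not negligible relative to C₀; solve x² + 0.0012·x − 3.96e-06 = 0.
x = [−0.0012 + √(0.0012² + 1.58e-05)]/2 = 1.48 × 10^-3 M
pH = −log[H+] = −log(1.48 × 10^-3) = 2.83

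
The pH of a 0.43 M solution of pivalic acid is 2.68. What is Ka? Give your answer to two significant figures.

[H+] = 10^(-2.68) = 2.09 × 10^-3 M
At equilibrium [HA] = 0.43 − 2.09 × 10^-3 = 4.28 × 10^-1 M
Ka = [H+][A-]/[HA] = (2.09 × 10^-3)² / 4.28 × 10^-1 = 1.0 × 10^-5

Ka = 1.0 × 10^-5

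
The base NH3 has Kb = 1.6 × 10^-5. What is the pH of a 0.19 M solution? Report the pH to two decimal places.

NH3 + H2O ⇌ NH4+ + OH-
Let x = [OH-] at equilibrium. Kb = x²/(0.19 − x).
Assume x ≪ 0.19: x ≈ √(1.6 × 10^-5 × 0.19) = 1.74 × 10^-3 M
pOH = 2.76, so pH = 14.00 − pOH = 11.24

pH = 11.24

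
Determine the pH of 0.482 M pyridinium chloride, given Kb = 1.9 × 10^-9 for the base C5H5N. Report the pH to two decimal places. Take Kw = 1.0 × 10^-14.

C5H5NH+ is the conjugate acid of the weak base C5H5N.
Ka = Kw/Kb = 1.0×10^-14 / 1.9 × 10^-9 = 5.26 × 10^-6
Ka = x²/(0.482 − x) = 5.26 × 10^-6
Since Ka ≪ C₀, x ≈ √(Ka·C₀) = 1.59 × 10^-3 M.
Check: 0.33% ionized — well under 5%, approximation valid.
pH = −log[H+] = −log(1.59 × 10^-3) = 2.80

pH = 2.80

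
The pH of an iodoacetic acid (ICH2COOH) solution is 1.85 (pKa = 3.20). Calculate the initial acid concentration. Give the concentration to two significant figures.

[H+] = 10^(-1.85) = 1.41 × 10^-2 M = x
Ka = 10^(−3.20) = 6.31 × 10^-4
Ka = x²/(C₀ − x) ⇒ C₀ = x + x²/Ka
C₀ = 1.41 × 10^-2 + (1.41 × 10^-2)²/(6.31 × 10^-4) = 3.29 × 10^-1 M

C₀ = 3.3 × 10^-1 M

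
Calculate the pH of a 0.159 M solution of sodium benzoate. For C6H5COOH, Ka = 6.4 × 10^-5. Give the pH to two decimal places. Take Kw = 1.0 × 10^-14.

pH = 8.70

C6H5COO- is the conjugate base of the weak acid C6H5COOH.
Kb = Kw/Ka = 1.0×10^-14 / 6.4 × 10^-5 = 1.56 × 10^-10
From the ICE table, Kb = [OH-]²/(0.159 − [OH-]) = 1.56 × 10^-10.
Since Kb ≪ C₀, [OH-] ≈ √(Kb·C₀) = 4.98 × 10^-6 M.
([OH-]/C₀ = 0.0031% < 5%, so the approximation holds.)
pOH = −log(4.98 × 10^-6) = 5.30; pH = 14.00 − 5.30 = 8.70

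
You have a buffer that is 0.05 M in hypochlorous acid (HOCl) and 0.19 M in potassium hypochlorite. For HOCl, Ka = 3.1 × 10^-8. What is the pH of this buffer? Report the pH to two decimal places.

pKa = −log(3.1 × 10^-8) = 7.509
Henderson–Hasselbalch: pH = pKa + log([OCl-]/[HOCl]) = 7.509 + log(0.19/0.05)
pH = 7.509 + (+0.580) = 8.09

pH = 8.09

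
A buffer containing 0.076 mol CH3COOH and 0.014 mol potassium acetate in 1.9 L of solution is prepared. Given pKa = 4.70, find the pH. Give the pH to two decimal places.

pH = pKa + log([A⁻]/[HA]) = 4.70 + log(0.014/0.076)
pH = 4.70 + (-0.735) = 3.97

pH = 3.97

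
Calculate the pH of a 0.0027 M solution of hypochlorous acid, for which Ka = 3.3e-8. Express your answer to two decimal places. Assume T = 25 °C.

pH = 5.03

HOCl ⇌ OCl- + H+
Ka = [H+]²/(0.0027 − [H+]) = 3.3 × 10^-8
Since Ka ≪ C₀, [H+] ≈ √(Ka·C₀) = 9.44 × 10^-6 M.
pH = −log[H+] = −log(9.44 × 10^-6) = 5.03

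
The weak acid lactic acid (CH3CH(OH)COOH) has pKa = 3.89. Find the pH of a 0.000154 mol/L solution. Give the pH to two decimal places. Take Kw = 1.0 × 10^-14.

pH = 4.04

CH3CH(OH)COOH ⇌ CH3CH(OH)COO- + H+
Ka = 10^(−3.89) = 1.29 × 10^-4
From the ICE table, Ka = [H+]²/(0.000154 − [H+]) = 1.29 × 10^-4.
Here C₀/Ka ≈ 1.19, so the small-[H+] approximation fails. Use the quadratic:
[H+] = (−Ka + √(Ka² + 4·Ka·C₀))/2 = 9.05 × 10^-5 M
pH = −log(9.05 × 10^-5) = 4.04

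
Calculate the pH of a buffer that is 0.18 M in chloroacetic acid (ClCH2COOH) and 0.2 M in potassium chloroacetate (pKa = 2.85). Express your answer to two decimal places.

pH = 2.90

pH = pKa + log([A⁻]/[HA]) = 2.85 + log(0.2/0.18)
pH = 2.85 + (+0.046) = 2.90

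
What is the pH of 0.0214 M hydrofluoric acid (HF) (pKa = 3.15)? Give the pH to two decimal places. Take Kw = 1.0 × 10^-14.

HF ⇌ F- + H+
Ka = 10^(−3.15) = 7.08 × 10^-4
Let x = [H+] at equilibrium. Ka = x²/(0.0214 − x).
The 5% rule fails; solving x² + Ka·x − Ka·C₀ = 0 exactly:
x = [−0.000708 + √(0.000708² + 6.06e-05)]/2 = 3.55 × 10^-3 M
pH = −log(3.55 × 10^-3) = 2.45

pH = 2.45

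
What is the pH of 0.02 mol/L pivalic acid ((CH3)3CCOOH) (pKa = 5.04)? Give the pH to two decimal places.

pH = 3.37

(CH3)3CCOOH ⇌ (CH3)3CCOO- + H+
Ka = 10^(−5.04) = 9.12 × 10^-6
From the ICE table, Ka = x²/(0.02 − x) = 9.12 × 10^-6.
Since Ka ≪ C₀, x ≈ √(Ka·C₀) = 4.27 × 10^-4 M.
Check: 2.1% ionized — well under 5%, approximation valid.
pH = −log[H+] = −log(4.27 × 10^-4) = 3.37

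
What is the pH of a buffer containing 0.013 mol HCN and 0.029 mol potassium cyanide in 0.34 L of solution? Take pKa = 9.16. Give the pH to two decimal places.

pH = 9.51

Using pH = pKa + log([base]/[acid]) with [base]/[acid] = 0.029/0.013:
pH = 9.16 + (+0.348) = 9.51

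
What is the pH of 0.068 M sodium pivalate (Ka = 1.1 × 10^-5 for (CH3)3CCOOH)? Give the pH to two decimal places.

(CH3)3CCOO- is the conjugate base of the weak acid (CH3)3CCOOH.
Kb = Kw/Ka = 1.0×10^-14 / 1.1 × 10^-5 = 9.09 × 10^-10
Kb = x²/(0.068 − x) = 9.09 × 10^-10
Since Kb ≪ C₀, x ≈ √(Kb·C₀) = 7.86 × 10^-6 M.
pOH = −log(7.86 × 10^-6) = 5.10; pH = 14.00 − 5.10 = 8.90

pH = 8.90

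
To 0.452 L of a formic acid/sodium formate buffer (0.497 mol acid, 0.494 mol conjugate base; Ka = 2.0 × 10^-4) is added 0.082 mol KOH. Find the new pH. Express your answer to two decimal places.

OH- converts HCOOH to HCOO-: HCOOH → 0.415 mol, HCOO- → 0.576 mol.
pKa = −log(2.0 × 10^-4) = 3.699
pH = pKa + log([A⁻]/[HA]) = 3.699 + log(0.576/0.415) = 3.699 +0.142

pH = 3.84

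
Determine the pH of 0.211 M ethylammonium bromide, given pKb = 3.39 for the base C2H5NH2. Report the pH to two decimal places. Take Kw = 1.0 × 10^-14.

pH = 5.64

C2H5NH3+ is the conjugate acid of the weak base C2H5NH2.
Kb = 10^(−3.39) = 4.07 × 10^-4
Ka = Kw/Kb = 1.0×10^-14 / 4.07 × 10^-4 = 2.46 × 10^-11
From the ICE table, Ka = x²/(0.211 − x) = 2.46 × 10^-11.
Assume x ≪ 0.211: x ≈ √(2.46 × 10^-11 × 0.211) = 2.28 × 10^-6 M
(x/C₀ = 0.0011% < 5%, so the approximation holds.)
pH = −log(2.28 × 10^-6) = 5.64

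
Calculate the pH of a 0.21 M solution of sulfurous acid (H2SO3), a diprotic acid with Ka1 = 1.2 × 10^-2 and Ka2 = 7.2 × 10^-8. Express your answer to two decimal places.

pH = 1.35

Ka1 ≫ Ka2, so treat the first dissociation as the only significant source of H+.
Ka1 = x²/(0.21 − x) = 1.2 × 10^-2
Solving the quadratic: x = (−Ka1 + √(Ka1² + 4·Ka1·C₀))/2 = 4.46 × 10^-2 M
pH = −log(4.46 × 10^-2) = 1.35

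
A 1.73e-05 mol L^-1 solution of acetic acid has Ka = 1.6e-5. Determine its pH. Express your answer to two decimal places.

CH3COOH ⇌ CH3COO- + H+
Ka = [H+]²/(1.73e-05 − [H+]) = 1.6 × 10^-5
The 5% rule fails; solving [H+]² + Ka·[H+] − Ka·C₀ = 0 exactly:
[H+] = [−1.6e-05 + √(1.6e-05² + 1.11e-09)]/2 = 1.05 × 10^-5 M
pH = −log(1.05 × 10^-5) = 4.98

pH = 4.98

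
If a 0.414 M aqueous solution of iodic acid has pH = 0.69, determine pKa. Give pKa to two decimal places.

[H+] = 10^(-0.69) = 2.04 × 10^-1 M
At equilibrium [HA] = 0.414 − 2.04 × 10^-1 = 2.10 × 10^-1 M
Ka = [H+][A-]/[HA] = (2.04 × 10^-1)² / 2.10 × 10^-1 = 1.98 × 10^-1
pKa = -log(1.98 × 10^-1) = 0.70

pKa = 0.70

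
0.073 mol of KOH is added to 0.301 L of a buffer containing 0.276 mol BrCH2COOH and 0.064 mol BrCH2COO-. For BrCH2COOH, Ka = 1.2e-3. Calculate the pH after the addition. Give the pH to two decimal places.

pH = 2.75

After neutralization: n(BrCH2COOH) = 0.203 mol, n(BrCH2COO-) = 0.137 mol.
pKa = −log(1.2 × 10^-3) = 2.921
pH = pKa + log([A⁻]/[HA]) = 2.921 + log(0.137/0.203) = 2.921 -0.171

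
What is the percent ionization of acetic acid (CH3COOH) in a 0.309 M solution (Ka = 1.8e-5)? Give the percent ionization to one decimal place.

0.8%

CH3COOH ⇌ CH3COO- + H+; let x = [H+] at equilibrium.
x ≈ √(Ka·C₀) = √(1.8 × 10^-5 × 0.309) = 2.36 × 10^-3 M
% ionization = x/C₀ × 100% = 2.36 × 10^-3/0.309 × 100% = 0.8%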